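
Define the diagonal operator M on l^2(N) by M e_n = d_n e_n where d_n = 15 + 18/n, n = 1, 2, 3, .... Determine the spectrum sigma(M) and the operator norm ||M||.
sigma(M) = {15 + 18/n : n ≥ 1} ∪ {15}; ||M|| = 33

A bounded diagonal operator on l^2 with diagonal entries d_n has spectrum equal to the closure of {d_n : n ≥ 1}: every d_n is an eigenvalue (with eigenvector e_n), so {d_n} ⊂ sigma(M); the spectrum is closed, so its closure is too; and for lambda not in the closure, (M - lambda I) has bounded inverse (the diagonal entries 1/(d_n - lambda) are bounded). For our sequence d_n = 15 + 18/n, n = 1, 2, 3, ...:
  - {d_n} = {15 + 18/n : n ≥ 1}; the only limit point is 15
  - closure = {15 + 18/n : n ≥ 1} ∪ {15}
For the norm: a diagonal operator has ||M|| = sup_n |d_n|. Here d_n = 15 + 18/n is positive and decreasing, so sup_n |d_n| = d_1 = 15 + 18 = 33. So ||M|| = 33.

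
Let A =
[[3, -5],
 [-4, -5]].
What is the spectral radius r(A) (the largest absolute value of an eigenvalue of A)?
r(A) = 7

The eigenvalues of A are the roots of its characteristic polynomial. With M = A (coefficients from the trace and determinant):
  p(λ) = det(λ I - M) = λ^2 + 2λ - 35.
For λ^2 + 2λ - 35 the discriminant is 144. It is a perfect square (12^2), so the roots are rational: λ = (-2 ± 12)/2 = 5, -7.
Thus the eigenvalues (to 4 decimals) are 5 (modulus 5); -7 (modulus 7). The spectral radius is the largest modulus: r(A) = 7. (Cross-check: r(A) ≤ ||A||_2 ≈ 7.1388; equality holds whenever A is normal, though it can also hold for some non-normal A.)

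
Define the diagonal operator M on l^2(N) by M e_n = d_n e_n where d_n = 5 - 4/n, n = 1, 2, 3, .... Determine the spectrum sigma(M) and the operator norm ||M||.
sigma(M) = {5 - 4/n : n ≥ 1} ∪ {5}; ||M|| = 5

A bounded diagonal operator on l^2 with diagonal entries d_n has spectrum equal to the closure of {d_n : n ≥ 1}: every d_n is an eigenvalue (with eigenvector e_n), so {d_n} ⊂ sigma(M); the spectrum is closed, so its closure is too; and for lambda not in the closure, (M - lambda I) has bounded inverse (the diagonal entries 1/(d_n - lambda) are bounded). For our sequence d_n = 5 - 4/n, n = 1, 2, 3, ...:
  - {d_n} = {5 - 4/n : n ≥ 1}; the only limit point is 5
  - closure = {5 - 4/n : n ≥ 1} ∪ {5}
For the norm: a diagonal operator has ||M|| = sup_n |d_n|. Here d_n = 5 - 4/n increases monotonically from d_1 = 1 toward 5, with all terms in [1, 5); so sup_n |d_n| = 5 (the supremum is the limit, not attained). So ||M|| = 5.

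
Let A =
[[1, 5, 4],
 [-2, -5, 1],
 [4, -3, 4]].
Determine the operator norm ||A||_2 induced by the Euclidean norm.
||A||_2 ≈ 7.7613 (= sqrt(largest eigenvalue of A^T A))

||A||_2 = sigma_max(A) = sqrt(lambda_max(A^T A)). Form the symmetric matrix M = A^T A =
[[21, 3, 18],
 [3, 59, 3],
 [18, 3, 33]].
Its characteristic polynomial (trace, sum of principal 2x2 minors, determinant of M give the coefficients) is
  p(λ) = det(λ I - M) = λ^3 - 113λ^2 + 3537λ - 21609.
No integer candidate from the rational root theorem (±divisors of 21609) is a root, so the roots are irrational. The cubic discriminant is Δ = 883057392 > 0, so there are three distinct real roots. p(8) = -33 and p(9) = 1800 have opposite signs, so a root lies in (8, 9); Newton's method refines it to λ ≈ 8.0172. p(44) = 435 and p(45) = -144 have opposite signs, so a root lies in (44, 45); Newton's method refines it to λ ≈ 44.7445. p(60) = -189 and p(61) = 656 have opposite signs, so a root lies in (60, 61); Newton's method refines it to λ ≈ 60.2383. Check (Vieta): the three roots sum to 113, matching tr M = 113.
So the eigenvalues of A^T A are ≈ 8.0172, 44.7445, 60.2383 (all ≥ 0, as they must be for A^T A). The largest is λ_max ≈ 60.2383, hence ||A||_2 = sqrt(λ_max) ≈ 7.7613.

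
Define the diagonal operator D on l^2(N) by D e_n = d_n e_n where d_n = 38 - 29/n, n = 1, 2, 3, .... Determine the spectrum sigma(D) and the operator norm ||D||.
sigma(D) = {38 - 29/n : n ≥ 1} ∪ {38}; ||D|| = 38

A bounded diagonal operator on l^2 with diagonal entries d_n has spectrum equal to the closure of {d_n : n ≥ 1}: every d_n is an eigenvalue (with eigenvector e_n), so {d_n} ⊂ sigma(D); the spectrum is closed, so its closure is too; and for lambda not in the closure, (D - lambda I) has bounded inverse (the diagonal entries 1/(d_n - lambda) are bounded). For our sequence d_n = 38 - 29/n, n = 1, 2, 3, ...:
  - {d_n} = {38 - 29/n : n ≥ 1}; the only limit point is 38
  - closure = {38 - 29/n : n ≥ 1} ∪ {38}
For the norm: a diagonal operator has ||D|| = sup_n |d_n|. Here d_n = 38 - 29/n increases monotonically from d_1 = 9 toward 38, with all terms in [9, 38); so sup_n |d_n| = 38 (the supremum is the limit, not attained). So ||D|| = 38.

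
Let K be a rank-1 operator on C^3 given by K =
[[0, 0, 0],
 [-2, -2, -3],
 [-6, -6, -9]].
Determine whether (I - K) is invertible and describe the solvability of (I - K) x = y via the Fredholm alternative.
(I - K) is invertible (det(I - K) = 12 ≠ 0), so for every y in C^3 the equation (I - K) x = y has a unique solution.

K has rank 1, so it is an outer product K = u v^T: every row of K is a multiple of one row vector. Reading off the entries, u = (0, 1, 3) and v = (-2, -2, -3) (row i of K equals u_i·v^T). A rank-one matrix u v^T satisfies K u = u (v·u) and kills the (2)-dimensional subspace v^⊥, so its characteristic polynomial is lambda^2 (lambda - v·u) with v·u = tr K = -11. Hence the eigenvalues of I - K are 1 (multiplicity 2) and 1 - (-11) = 12, so det(I - K) = 12. (Direct check: I - K =
[[1, 0, 0],
 [2, 3, 3],
 [6, 6, 10]]
has determinant 12.) The finite-dimensional Fredholm alternative says: either (I - K) is invertible, or ker(I - K) ≠ {0} and then range(I - K) = ker((I - K)^*)^⊥, with dim ker(I - K) = dim ker((I - K)^*). Since det(I - K) ≠ 0, 1 is not an eigenvalue of K and ker(I - K) = {0}, so we are in the first case: for every y there is a unique x = (I - K)^(-1) y. Explicitly, by the Sherman–Morrison formula, (I - u v^T)^(-1) = I + u v^T/(1 - v·u), i.e. (I - K)^(-1) = I + K/(12).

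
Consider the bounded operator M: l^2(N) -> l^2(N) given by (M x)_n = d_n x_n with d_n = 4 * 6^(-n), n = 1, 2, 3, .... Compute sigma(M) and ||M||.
sigma(M) = {4 * 6^(-n) : n ≥ 1} ∪ {0}; ||M|| = 2/3

A bounded diagonal operator on l^2 with diagonal entries d_n has spectrum equal to the closure of {d_n : n ≥ 1}: every d_n is an eigenvalue (with eigenvector e_n), so {d_n} ⊂ sigma(M); the spectrum is closed, so its closure is too; and for lambda not in the closure, (M - lambda I) has bounded inverse (the diagonal entries 1/(d_n - lambda) are bounded). For our sequence d_n = 4 * 6^(-n), n = 1, 2, 3, ...:
  - {d_n} = {4 * 6^(-n) : n ≥ 1}; the only limit point is 0
  - closure = {4 * 6^(-n) : n ≥ 1} ∪ {0}
For the norm: a diagonal operator has ||M|| = sup_n |d_n|. Here d_n = 4 * 6^(-n) is positive and decreasing, so sup_n |d_n| = d_1 = 4/6 = 2/3. So ||M|| = 2/3.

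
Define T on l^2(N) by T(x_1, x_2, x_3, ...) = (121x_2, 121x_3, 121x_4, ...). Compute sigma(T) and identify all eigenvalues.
sigma(T) = closed disk {z in C : |z| ≤ 121}; sigma_p(T) = open disk {z in C : |z| < 121}

Note T = 121·V where V is the unit left shift (V x)_k = x_{k+1}; so sigma(T) = 121·sigma(V) and ||T|| = 121||V||. ||T x||^2 = 14641sum_{k≥2} |x_k|^2 ≤ 14641||x||^2, with equality on {x : x_1 = 0}, so ||T|| = 121. For any lambda with |lambda| < 121, set r = lambda/121 (|r| < 1); the vector x = (1, r, r^2, ...) is in l^2 and satisfies T x = 121(r, r^2, ...) = lambda x, so lambda is an eigenvalue. On the boundary |lambda| = 121 the geometric series diverges, so no l^2 eigenvector exists, but these lambda lie in the approximate point spectrum. Hence sigma(T) is the closed disk of radius 121 and sigma_p(T) is the open disk.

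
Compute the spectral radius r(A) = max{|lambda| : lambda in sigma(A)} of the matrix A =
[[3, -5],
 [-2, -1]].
r(A) = (2 + sqrt(56))/2 ≈ 4.7417

The eigenvalues of A are the roots of its characteristic polynomial. With M = A (coefficients from the trace and determinant):
  p(λ) = det(λ I - M) = λ^2 - 2λ - 13.
For λ^2 - 2λ - 13 the discriminant is 56. It is nonnegative but not a perfect square, so the roots are real and irrational: λ = (2 ± sqrt(56))/2 ≈ 4.7417, -2.7417.
Thus the eigenvalues (to 4 decimals) are 4.7417 (modulus 4.7417); -2.7417 (modulus 2.7417). The spectral radius is the largest modulus: r(A) = (2 + sqrt(56))/2 ≈ 4.7417. (Cross-check: r(A) ≤ ||A||_2 ≈ 5.8339; equality holds whenever A is normal, though it can also hold for some non-normal A.)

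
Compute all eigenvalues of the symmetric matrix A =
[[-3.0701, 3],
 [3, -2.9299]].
sigma(A) ≈ {-6, 0}

A is real symmetric, so its spectrum consists of real eigenvalues. Expanding the characteristic polynomial of the displayed matrix gives
  det(λ I - A) = p(λ) = λ^2 + (6)λ + (0).
Solving p(λ) = 0 yields eigenvalues ≈ -6, 0. (A is shown rounded to 4 decimals, so these recover the underlying integer eigenvalues to within that precision.)
Verification: the trace of A = -6 equals the sum of eigenvalues -6, and det(A) ≈ -0.0001 matches the eigenvalue product 0.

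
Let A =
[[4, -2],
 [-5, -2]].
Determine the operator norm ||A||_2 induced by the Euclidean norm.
||A||_2 = sqrt((49 + sqrt(1105))/2) ≈ 6.4125 (= sqrt(largest eigenvalue of A^T A))

||A||_2 = sigma_max(A) = sqrt(lambda_max(A^T A)). Form the symmetric matrix M = A^T A =
[[41, 2],
 [2, 8]].
Its characteristic polynomial (trace, determinant of M give the coefficients) is
  p(λ) = det(λ I - M) = λ^2 - 49λ + 324.
For λ^2 - 49λ + 324 the discriminant is 1105. It is nonnegative but not a perfect square, so the roots are real and irrational: λ = (49 ± sqrt(1105))/2 ≈ 41.1208, 7.8792.
So the eigenvalues of A^T A are ≈ 7.8792, 41.1208 (all ≥ 0, as they must be for A^T A). The largest is λ_max = (49 + sqrt(1105))/2 ≈ 41.1208, hence ||A||_2 = sqrt(λ_max) = sqrt((49 + sqrt(1105))/2) ≈ 6.4125.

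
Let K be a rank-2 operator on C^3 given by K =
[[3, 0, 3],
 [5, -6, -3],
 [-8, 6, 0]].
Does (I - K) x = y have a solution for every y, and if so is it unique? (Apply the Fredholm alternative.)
(I - K) is invertible (det(I - K) = 28 ≠ 0), so for every y in C^3 the equation (I - K) x = y has a unique solution.

K has rank 2 and factors as K = U V^T = u1 v1^T + u2 v2^T with u1 = (0, -2, 2), v1 = (-1, 3, 3), u2 = (1, 1, -2), v2 = (3, 0, 3) (multiplying out reproduces the displayed K). The nonzero eigenvalues of U V^T coincide with those of the 2 x 2 matrix G = V^T U = [[v1·u1, v1·u2], [v2·u1, v2·u2]] = [[0, -4], [6, -3]], and by the Sylvester determinant identity det(I_3 - U V^T) = det(I_2 - V^T U) = det([[1, 4], [-6, 4]]) = (1)(4) - (4)(-6) = 28. (Direct check: I - K =
[[-2, 0, -3],
 [-5, 7, 3],
 [8, -6, 1]]
has determinant 28.) The finite-dimensional Fredholm alternative says: either (I - K) is invertible, or ker(I - K) ≠ {0} and then range(I - K) = ker((I - K)^*)^⊥, with dim ker(I - K) = dim ker((I - K)^*). Since det(I - K) ≠ 0, 1 is not an eigenvalue of K and ker(I - K) = {0}, so we are in the first case: for every y there is a unique x = (I - K)^(-1) y. (Explicitly, by the Woodbury identity, (I - U V^T)^(-1) = I + U (I_2 - G)^(-1) V^T.)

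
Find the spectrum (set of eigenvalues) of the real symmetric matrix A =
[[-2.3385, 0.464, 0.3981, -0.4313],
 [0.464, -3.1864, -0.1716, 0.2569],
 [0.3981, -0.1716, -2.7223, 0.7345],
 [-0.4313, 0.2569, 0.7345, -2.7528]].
sigma(A) ≈ {-4, -3, -2} (-2 with multiplicity 2)

A is real symmetric, so its spectrum consists of real eigenvalues. Expanding the characteristic polynomial of the displayed matrix gives
  det(λ I - A) = p(λ) = λ^4 + (11)λ^3 + (44)λ^2 + (76)λ + (48).
Solving p(λ) = 0 yields eigenvalues ≈ -4, -3, -2, -2. (A is shown rounded to 4 decimals, so these recover the underlying integer eigenvalues to within that precision.)
Verification: the trace of A = -11 equals the sum of eigenvalues -11, and det(A) ≈ 47.9999 matches the eigenvalue product 48.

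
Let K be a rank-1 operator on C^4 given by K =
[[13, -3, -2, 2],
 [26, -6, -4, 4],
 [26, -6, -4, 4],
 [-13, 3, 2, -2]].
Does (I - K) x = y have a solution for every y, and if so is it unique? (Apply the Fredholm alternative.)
(I - K) is singular (det(I - K) = 0, i.e. 1 ∈ sigma(K)). (I - K) x = y is solvable iff y ⊥ ker((I - K)^*) = span{(13, -3, -2, 2)}, i.e. iff 13y_1 - 3y_2 - 2y_3 + 2y_4 = 0. When solvable, the solutions are x = y + c·(1, 2, 2, -1), c arbitrary (ker(I - K) = span{(1, 2, 2, -1)}, dimension 1).

K has rank 1, so it is an outer product K = u v^T: every row of K is a multiple of one row vector. Reading off the entries, u = (1, 2, 2, -1) and v = (13, -3, -2, 2) (row i of K equals u_i·v^T). A rank-one matrix u v^T satisfies K u = u (v·u) and kills the (3)-dimensional subspace v^⊥, so its characteristic polynomial is lambda^3 (lambda - v·u) with v·u = tr K = 1. Hence the eigenvalues of I - K are 1 (multiplicity 3) and 1 - (1) = 0, so det(I - K) = 0. (Direct check: I - K =
[[-12, 3, 2, -2],
 [-26, 7, 4, -4],
 [-26, 6, 5, -4],
 [13, -3, -2, 3]]
has determinant 0.) So 1 is an eigenvalue of K and (I - K) is not invertible. The finite-dimensional Fredholm alternative says: either (I - K) is invertible, or ker(I - K) ≠ {0} and then range(I - K) = ker((I - K)^*)^⊥, with dim ker(I - K) = dim ker((I - K)^*). We are in the second case, so we need both kernels. Kernel of I - K: (I - K) u = u - u (v·u) = u - u = 0, so ker(I - K) = span{u} = span{(1, 2, 2, -1)} (it is exactly 1-dimensional because rank(I - K) = 3). Kernel of the adjoint: K is real, so (I - K)^* = I - K^T = I - v u^T, and (I - v u^T) v = v - v (u·v) = 0; hence ker((I - K)^*) = span{v} = span{(13, -3, -2, 2)}. Therefore (I - K) x = y is solvable iff <y, v> = 0, i.e. iff 13y_1 - 3y_2 - 2y_3 + 2y_4 = 0. When this holds, K y = u (v·y) = 0, so (I - K) y = y and x = y is a particular solution; the full solution set is the line x = y + c·u = y + c·(1, 2, 2, -1), c ∈ C.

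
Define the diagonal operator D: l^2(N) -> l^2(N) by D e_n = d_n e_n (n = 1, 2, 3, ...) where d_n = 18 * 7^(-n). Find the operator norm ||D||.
||D|| = 18/7 (attained at n = 1)

For D diagonal, ||D|| = sup_n |d_n|. The sequence d_n = 18 * 7^(-n) is positive and strictly decreasing (ratio 7^(-1) < 1), so the supremum is d_1 = 18/7. Hence ||D|| = 18/7.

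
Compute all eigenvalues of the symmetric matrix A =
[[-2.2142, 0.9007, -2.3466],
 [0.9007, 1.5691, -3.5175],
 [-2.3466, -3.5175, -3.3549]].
sigma(A) ≈ {-6, -2, 4}

A is real symmetric, so its spectrum consists of real eigenvalues. Expanding the characteristic polynomial of the displayed matrix gives
  det(λ I - A) = p(λ) = λ^3 + (4)λ^2 + (-20)λ + (-48.0023).
Solving p(λ) = 0 yields eigenvalues ≈ -6, -2, 4. (A is shown rounded to 4 decimals, so these recover the underlying integer eigenvalues to within that precision.)
Verification: the trace of A = -4 equals the sum of eigenvalues -4, and det(A) ≈ 48.0023 matches the eigenvalue product 48.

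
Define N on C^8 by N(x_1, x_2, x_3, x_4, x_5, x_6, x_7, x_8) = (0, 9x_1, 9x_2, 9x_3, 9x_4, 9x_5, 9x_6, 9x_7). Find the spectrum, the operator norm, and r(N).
sigma(N) = {0}; ||N|| = 9; r(N) = 0. (N is nilpotent with N^8 = 0.)

On C^8, N is a strictly lower-triangular matrix with 9 on the subdiagonal and zeros elsewhere, so its characteristic polynomial is lambda^8 and every eigenvalue is 0: sigma(N) = {0}. For the operator norm, N e_i = 9e_{i+1} for i = 1, ..., 7 and N e_8 = 0, so the singular values of N are 9 (with multiplicity 7) and 0; hence ||N|| = 9. The spectral radius r(N) = max|lambda| = 0. Note ||N|| > r(N) — characteristic of non-normal nilpotent operators. Indeed N^8 = 0.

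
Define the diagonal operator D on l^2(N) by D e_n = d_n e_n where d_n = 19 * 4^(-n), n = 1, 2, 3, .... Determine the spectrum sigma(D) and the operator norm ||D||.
sigma(D) = {19 * 4^(-n) : n ≥ 1} ∪ {0}; ||D|| = 19/4

A bounded diagonal operator on l^2 with diagonal entries d_n has spectrum equal to the closure of {d_n : n ≥ 1}: every d_n is an eigenvalue (with eigenvector e_n), so {d_n} ⊂ sigma(D); the spectrum is closed, so its closure is too; and for lambda not in the closure, (D - lambda I) has bounded inverse (the diagonal entries 1/(d_n - lambda) are bounded). For our sequence d_n = 19 * 4^(-n), n = 1, 2, 3, ...:
  - {d_n} = {19 * 4^(-n) : n ≥ 1}; the only limit point is 0
  - closure = {19 * 4^(-n) : n ≥ 1} ∪ {0}
For the norm: a diagonal operator has ||D|| = sup_n |d_n|. Here d_n = 19 * 4^(-n) is positive and decreasing, so sup_n |d_n| = d_1 = 19/4. So ||D|| = 19/4.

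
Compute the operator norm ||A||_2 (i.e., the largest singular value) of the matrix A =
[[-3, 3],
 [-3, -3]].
||A||_2 = sqrt(18) ≈ 4.2426 (= sqrt(largest eigenvalue of A^T A))

||A||_2 = sigma_max(A) = sqrt(lambda_max(A^T A)). Form the symmetric matrix M = A^T A =
[[18, 0],
 [0, 18]].
Its characteristic polynomial (trace, determinant of M give the coefficients) is
  p(λ) = det(λ I - M) = λ^2 - 36λ + 324.
For λ^2 - 36λ + 324 the discriminant is 0. It is a perfect square (0^2), so the roots are rational: λ = (36 ± 0)/2 = 18, 18.
So the eigenvalues of A^T A are ≈ 18, 18 (all ≥ 0, as they must be for A^T A). The largest is λ_max = 18, hence ||A||_2 = sqrt(λ_max) = sqrt(18) ≈ 4.2426.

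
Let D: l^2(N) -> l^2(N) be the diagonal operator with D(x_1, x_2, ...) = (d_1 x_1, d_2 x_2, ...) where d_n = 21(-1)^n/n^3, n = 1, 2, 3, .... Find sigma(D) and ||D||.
sigma(D) = {21(-1)^n/n^3 : n ≥ 1} ∪ {0}; ||D|| = 21

A bounded diagonal operator on l^2 with diagonal entries d_n has spectrum equal to the closure of {d_n : n ≥ 1}: every d_n is an eigenvalue (with eigenvector e_n), so {d_n} ⊂ sigma(D); the spectrum is closed, so its closure is too; and for lambda not in the closure, (D - lambda I) has bounded inverse (the diagonal entries 1/(d_n - lambda) are bounded). For our sequence d_n = 21(-1)^n/n^3, n = 1, 2, 3, ...:
  - {d_n} = {21(-1)^n/n^3 : n ≥ 1}; the only limit point is 0
  - closure = {21(-1)^n/n^3 : n ≥ 1} ∪ {0}
For the norm: a diagonal operator has ||D|| = sup_n |d_n|. Here |d_n| = 21/n^3 is decreasing, so sup_n |d_n| = |d_1| = 21. So ||D|| = 21.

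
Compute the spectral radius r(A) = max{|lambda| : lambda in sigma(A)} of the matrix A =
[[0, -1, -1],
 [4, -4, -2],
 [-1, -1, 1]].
r(A) = (1 + sqrt(21))/2 ≈ 2.7913

The eigenvalues of A are the roots of its characteristic polynomial. With M = A (coefficients from the trace, the sum of principal 2x2 minors, and det A):
  p(λ) = det(λ I - M) = λ^3 + 3λ^2 - 3λ - 10.
By the rational root theorem any rational root is an integer divisor of 10. Testing λ = -2: p(-2) = -8 + 12 + 6 - 10 = 0, so λ = -2 is a root. Dividing out (λ + 2) leaves p(λ) = (λ + 2)(λ^2 + λ - 5). For λ^2 + λ - 5 the discriminant is 21. It is nonnegative but not a perfect square, so the roots are real and irrational: λ = (-1 ± sqrt(21))/2 ≈ 1.7913, -2.7913.
Thus the eigenvalues (to 4 decimals) are 1.7913 (modulus 1.7913); -2.7913 (modulus 2.7913); -2 (modulus 2). The spectral radius is the largest modulus: r(A) = (1 + sqrt(21))/2 ≈ 2.7913. (Cross-check: r(A) ≤ ||A||_2 ≈ 6.0944; equality holds whenever A is normal, though it can also hold for some non-normal A.)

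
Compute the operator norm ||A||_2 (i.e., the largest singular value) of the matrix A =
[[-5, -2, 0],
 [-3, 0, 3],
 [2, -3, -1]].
||A||_2 ≈ 6.4868 (= sqrt(largest eigenvalue of A^T A))

||A||_2 = sigma_max(A) = sqrt(lambda_max(A^T A)). Form the symmetric matrix M = A^T A =
[[38, 4, -11],
 [4, 13, 3],
 [-11, 3, 10]].
Its characteristic polynomial (trace, sum of principal 2x2 minors, determinant of M give the coefficients) is
  p(λ) = det(λ I - M) = λ^3 - 61λ^2 + 858λ - 2601.
No integer candidate from the rational root theorem (±divisors of 2601) is a root, so the roots are irrational. The cubic discriminant is Δ = 118941129 > 0, so there are three distinct real roots. p(4) = -81 and p(5) = 289 have opposite signs, so a root lies in (4, 5); Newton's method refines it to λ ≈ 4.1984. p(14) = 199 and p(15) = -81 have opposite signs, so a root lies in (14, 15); Newton's method refines it to λ ≈ 14.7231. p(42) = -81 and p(43) = 1011 have opposite signs, so a root lies in (42, 43); Newton's method refines it to λ ≈ 42.0786. Check (Vieta): the three roots sum to 61, matching tr M = 61.
So the eigenvalues of A^T A are ≈ 4.1984, 14.7231, 42.0786 (all ≥ 0, as they must be for A^T A). The largest is λ_max ≈ 42.0786, hence ||A||_2 = sqrt(λ_max) ≈ 6.4868.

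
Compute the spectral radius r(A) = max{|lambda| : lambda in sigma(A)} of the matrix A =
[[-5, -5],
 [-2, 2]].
r(A) = (3 + sqrt(89))/2 ≈ 6.217

The eigenvalues of A are the roots of its characteristic polynomial. With M = A (coefficients from the trace and determinant):
  p(λ) = det(λ I - M) = λ^2 + 3λ - 20.
For λ^2 + 3λ - 20 the discriminant is 89. It is nonnegative but not a perfect square, so the roots are real and irrational: λ = (-3 ± sqrt(89))/2 ≈ 3.217, -6.217.
Thus the eigenvalues (to 4 decimals) are 3.217 (modulus 3.217); -6.217 (modulus 6.217). The spectral radius is the largest modulus: r(A) = (3 + sqrt(89))/2 ≈ 6.217. (Cross-check: r(A) ≤ ||A||_2 ≈ 7.0711; equality holds whenever A is normal, though it can also hold for some non-normal A.)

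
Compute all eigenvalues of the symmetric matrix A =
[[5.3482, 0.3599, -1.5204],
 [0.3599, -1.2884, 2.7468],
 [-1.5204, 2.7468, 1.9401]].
sigma(A) ≈ {-3, 3, 6}

A is real symmetric, so its spectrum consists of real eigenvalues. Expanding the characteristic polynomial of the displayed matrix gives
  det(λ I - A) = p(λ) = λ^3 + (-6)λ^2 + (-9)λ + (54).
Solving p(λ) = 0 yields eigenvalues ≈ -3, 3, 6. (A is shown rounded to 4 decimals, so these recover the underlying integer eigenvalues to within that precision.)
Verification: the trace of A = 6 equals the sum of eigenvalues 6, and det(A) ≈ -53.9992 matches the eigenvalue product -54.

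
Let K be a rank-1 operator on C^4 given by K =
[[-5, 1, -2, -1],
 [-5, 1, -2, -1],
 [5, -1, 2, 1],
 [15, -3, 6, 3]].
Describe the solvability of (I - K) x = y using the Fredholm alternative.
(I - K) is singular (det(I - K) = 0, i.e. 1 ∈ sigma(K)). (I - K) x = y is solvable iff y ⊥ ker((I - K)^*) = span{(-5, 1, -2, -1)}, i.e. iff -5y_1 + y_2 - 2y_3 - y_4 = 0. When solvable, the solutions are x = y + c·(1, 1, -1, -3), c arbitrary (ker(I - K) = span{(1, 1, -1, -3)}, dimension 1).

K has rank 1, so it is an outer product K = u v^T: every row of K is a multiple of one row vector. Reading off the entries, u = (1, 1, -1, -3) and v = (-5, 1, -2, -1) (row i of K equals u_i·v^T). A rank-one matrix u v^T satisfies K u = u (v·u) and kills the (3)-dimensional subspace v^⊥, so its characteristic polynomial is lambda^3 (lambda - v·u) with v·u = tr K = 1. Hence the eigenvalues of I - K are 1 (multiplicity 3) and 1 - (1) = 0, so det(I - K) = 0. (Direct check: I - K =
[[6, -1, 2, 1],
 [5, 0, 2, 1],
 [-5, 1, -1, -1],
 [-15, 3, -6, -2]]
has determinant 0.) So 1 is an eigenvalue of K and (I - K) is not invertible. The finite-dimensional Fredholm alternative says: either (I - K) is invertible, or ker(I - K) ≠ {0} and then range(I - K) = ker((I - K)^*)^⊥, with dim ker(I - K) = dim ker((I - K)^*). We are in the second case, so we need both kernels. Kernel of I - K: (I - K) u = u - u (v·u) = u - u = 0, so ker(I - K) = span{u} = span{(1, 1, -1, -3)} (it is exactly 1-dimensional because rank(I - K) = 3). Kernel of the adjoint: K is real, so (I - K)^* = I - K^T = I - v u^T, and (I - v u^T) v = v - v (u·v) = 0; hence ker((I - K)^*) = span{v} = span{(-5, 1, -2, -1)}. Therefore (I - K) x = y is solvable iff <y, v> = 0, i.e. iff -5y_1 + y_2 - 2y_3 - y_4 = 0. When this holds, K y = u (v·y) = 0, so (I - K) y = y and x = y is a particular solution; the full solution set is the line x = y + c·u = y + c·(1, 1, -1, -3), c ∈ C.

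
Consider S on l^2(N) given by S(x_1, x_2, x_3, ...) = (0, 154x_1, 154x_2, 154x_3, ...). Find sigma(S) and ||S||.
sigma(S) = closed disk {z in C : |z| ≤ 154}; ||S|| = 154

Note S = 154·U where U is the unit right shift (U x)_k = x_{k-1} (with x_0 := 0); so ||S|| = 154||U|| and sigma(S) = 154·sigma(U). ||S x||^2 = sum_{k≥1} |154x_k|^2 = 23716||x||^2, so ||S|| = 154 and sigma(S) ⊂ {|z| ≤ 154}. For any |lambda| < 154, the equation (S - lambda I) x = 0 forces x_1 = 0, then 154x_k = lambda x_{k+1} ⇒ x = 0, so S has no eigenvalues. But (S - lambda I) is not surjective for |lambda| < 154: solving (S - lambda I) x = e_1 would require x_n proportional to (lambda/154)^(-n), which is not in l^2. So every |lambda| < 154 lies in the residual spectrum. The boundary |lambda| = 154 is in the approximate point spectrum (the spectrum is closed). Hence sigma(S) is the closed disk of radius 154.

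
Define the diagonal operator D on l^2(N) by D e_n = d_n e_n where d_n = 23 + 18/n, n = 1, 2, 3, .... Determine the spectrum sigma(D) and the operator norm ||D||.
sigma(D) = {23 + 18/n : n ≥ 1} ∪ {23}; ||D|| = 41

A bounded diagonal operator on l^2 with diagonal entries d_n has spectrum equal to the closure of {d_n : n ≥ 1}: every d_n is an eigenvalue (with eigenvector e_n), so {d_n} ⊂ sigma(D); the spectrum is closed, so its closure is too; and for lambda not in the closure, (D - lambda I) has bounded inverse (the diagonal entries 1/(d_n - lambda) are bounded). For our sequence d_n = 23 + 18/n, n = 1, 2, 3, ...:
  - {d_n} = {23 + 18/n : n ≥ 1}; the only limit point is 23
  - closure = {23 + 18/n : n ≥ 1} ∪ {23}
For the norm: a diagonal operator has ||D|| = sup_n |d_n|. Here d_n = 23 + 18/n is positive and decreasing, so sup_n |d_n| = d_1 = 23 + 18 = 41. So ||D|| = 41.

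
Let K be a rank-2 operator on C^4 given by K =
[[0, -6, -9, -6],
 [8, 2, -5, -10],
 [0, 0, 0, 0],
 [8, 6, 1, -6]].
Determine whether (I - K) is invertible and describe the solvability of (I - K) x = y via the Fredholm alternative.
(I - K) is invertible (det(I - K) = 149 ≠ 0), so for every y in C^4 the equation (I - K) x = y has a unique solution.

K has rank 2 and factors as K = U V^T = u1 v1^T + u2 v2^T with u1 = (-3, 1, 0, 3), v1 = (2, 2, 1, -1), u2 = (-3, -3, 0, -1), v2 = (-2, 0, 2, 3) (multiplying out reproduces the displayed K). The nonzero eigenvalues of U V^T coincide with those of the 2 x 2 matrix G = V^T U = [[v1·u1, v1·u2], [v2·u1, v2·u2]] = [[-7, -11], [15, 3]], and by the Sylvester determinant identity det(I_4 - U V^T) = det(I_2 - V^T U) = det([[8, 11], [-15, -2]]) = (8)(-2) - (11)(-15) = 149. (Direct check: I - K =
[[1, 6, 9, 6],
 [-8, -1, 5, 10],
 [0, 0, 1, 0],
 [-8, -6, -1, 7]]
has determinant 149.) The finite-dimensional Fredholm alternative says: either (I - K) is invertible, or ker(I - K) ≠ {0} and then range(I - K) = ker((I - K)^*)^⊥, with dim ker(I - K) = dim ker((I - K)^*). Since det(I - K) ≠ 0, 1 is not an eigenvalue of K and ker(I - K) = {0}, so we are in the first case: for every y there is a unique x = (I - K)^(-1) y. (Explicitly, by the Woodbury identity, (I - U V^T)^(-1) = I + U (I_2 - G)^(-1) V^T.)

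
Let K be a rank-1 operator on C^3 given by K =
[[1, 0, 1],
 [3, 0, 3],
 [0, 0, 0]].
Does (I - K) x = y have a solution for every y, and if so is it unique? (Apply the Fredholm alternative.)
(I - K) is singular (det(I - K) = 0, i.e. 1 ∈ sigma(K)). (I - K) x = y is solvable iff y ⊥ ker((I - K)^*) = span{(1, 0, 1)}, i.e. iff y_1 + y_3 = 0. When solvable, the solutions are x = y + c·(1, 3, 0), c arbitrary (ker(I - K) = span{(1, 3, 0)}, dimension 1).

K has rank 1, so it is an outer product K = u v^T: every row of K is a multiple of one row vector. Reading off the entries, u = (1, 3, 0) and v = (1, 0, 1) (row i of K equals u_i·v^T). A rank-one matrix u v^T satisfies K u = u (v·u) and kills the (2)-dimensional subspace v^⊥, so its characteristic polynomial is lambda^2 (lambda - v·u) with v·u = tr K = 1. Hence the eigenvalues of I - K are 1 (multiplicity 2) and 1 - (1) = 0, so det(I - K) = 0. (Direct check: I - K =
[[0, 0, -1],
 [-3, 1, -3],
 [0, 0, 1]]
has determinant 0.) So 1 is an eigenvalue of K and (I - K) is not invertible. The finite-dimensional Fredholm alternative says: either (I - K) is invertible, or ker(I - K) ≠ {0} and then range(I - K) = ker((I - K)^*)^⊥, with dim ker(I - K) = dim ker((I - K)^*). We are in the second case, so we need both kernels. Kernel of I - K: (I - K) u = u - u (v·u) = u - u = 0, so ker(I - K) = span{u} = span{(1, 3, 0)} (it is exactly 1-dimensional because rank(I - K) = 2). Kernel of the adjoint: K is real, so (I - K)^* = I - K^T = I - v u^T, and (I - v u^T) v = v - v (u·v) = 0; hence ker((I - K)^*) = span{v} = span{(1, 0, 1)}. Therefore (I - K) x = y is solvable iff <y, v> = 0, i.e. iff y_1 + y_3 = 0. When this holds, K y = u (v·y) = 0, so (I - K) y = y and x = y is a particular solution; the full solution set is the line x = y + c·u = y + c·(1, 3, 0), c ∈ C.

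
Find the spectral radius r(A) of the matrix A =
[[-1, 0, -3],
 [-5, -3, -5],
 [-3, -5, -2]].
r(A) ≈ 8.9368

The eigenvalues of A are the roots of its characteristic polynomial. With M = A (coefficients from the trace, the sum of principal 2x2 minors, and det A):
  p(λ) = det(λ I - M) = λ^3 + 6λ^2 - 23λ + 29.
No integer candidate from the rational root theorem (±divisors of 29) is a root, so the roots are irrational. The cubic discriminant is Δ = -52087 < 0, so there is one real root and a complex-conjugate pair. p(-9) = -7 and p(-8) = 85 have opposite signs, so a root lies in (-9, -8); Newton's method refines it to λ ≈ -8.9368. Dividing out (λ - (-8.9368)) leaves approximately λ^2 - 2.9368λ + 3.245. For λ^2 - 2.9368λ + 3.245 the discriminant is -4.3556. It is negative, so the remaining roots are the complex-conjugate pair λ ≈ 1.4684 ± 1.0435i. Their product equals the constant term, so |λ|^2 ≈ 3.245 and |λ| ≈ 1.8014.
Thus the eigenvalues (to 4 decimals) are -8.9368 (modulus 8.9368); 1.4684 ± 1.0435i (modulus 1.8014). The spectral radius is the largest modulus: r(A) ≈ 8.9368. (Cross-check: r(A) ≤ ||A||_2 ≈ 9.7578; equality holds whenever A is normal, though it can also hold for some non-normal A.)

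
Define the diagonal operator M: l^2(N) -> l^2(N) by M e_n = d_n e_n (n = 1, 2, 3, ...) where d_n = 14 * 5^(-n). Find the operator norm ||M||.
||M|| = 14/5 (attained at n = 1)

For M diagonal, ||M|| = sup_n |d_n|. The sequence d_n = 14 * 5^(-n) is positive and strictly decreasing (ratio 5^(-1) < 1), so the supremum is d_1 = 14/5. Hence ||M|| = 14/5.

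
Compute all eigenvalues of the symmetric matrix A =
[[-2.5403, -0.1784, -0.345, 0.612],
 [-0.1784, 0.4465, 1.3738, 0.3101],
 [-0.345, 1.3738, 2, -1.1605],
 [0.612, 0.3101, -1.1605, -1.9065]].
sigma(A) ≈ {-3, -2, 0, 3}

A is real symmetric, so its spectrum consists of real eigenvalues. Expanding the characteristic polynomial of the displayed matrix gives
  det(λ I - A) = p(λ) = λ^4 + (2)λ^3 + (-9)λ^2 + (-18)λ + (0).
Solving p(λ) = 0 yields eigenvalues ≈ -3, -2, 0, 3. (A is shown rounded to 4 decimals, so these recover the underlying integer eigenvalues to within that precision.)
Verification: the trace of A = -2 equals the sum of eigenvalues -2, and det(A) ≈ -0.0004 matches the eigenvalue product 0.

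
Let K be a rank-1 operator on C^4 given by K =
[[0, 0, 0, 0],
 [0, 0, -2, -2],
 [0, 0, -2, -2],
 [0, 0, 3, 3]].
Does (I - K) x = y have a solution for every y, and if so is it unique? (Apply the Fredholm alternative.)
(I - K) is singular (det(I - K) = 0, i.e. 1 ∈ sigma(K)). (I - K) x = y is solvable iff y ⊥ ker((I - K)^*) = span{(0, 0, 1, 1)}, i.e. iff y_3 + y_4 = 0. When solvable, the solutions are x = y + c·(0, -2, -2, 3), c arbitrary (ker(I - K) = span{(0, -2, -2, 3)}, dimension 1).

K has rank 1, so it is an outer product K = u v^T: every row of K is a multiple of one row vector. Reading off the entries, u = (0, -2, -2, 3) and v = (0, 0, 1, 1) (row i of K equals u_i·v^T). A rank-one matrix u v^T satisfies K u = u (v·u) and kills the (3)-dimensional subspace v^⊥, so its characteristic polynomial is lambda^3 (lambda - v·u) with v·u = tr K = 1. Hence the eigenvalues of I - K are 1 (multiplicity 3) and 1 - (1) = 0, so det(I - K) = 0. (Direct check: I - K =
[[1, 0, 0, 0],
 [0, 1, 2, 2],
 [0, 0, 3, 2],
 [0, 0, -3, -2]]
has determinant 0.) So 1 is an eigenvalue of K and (I - K) is not invertible. The finite-dimensional Fredholm alternative says: either (I - K) is invertible, or ker(I - K) ≠ {0} and then range(I - K) = ker((I - K)^*)^⊥, with dim ker(I - K) = dim ker((I - K)^*). We are in the second case, so we need both kernels. Kernel of I - K: (I - K) u = u - u (v·u) = u - u = 0, so ker(I - K) = span{u} = span{(0, -2, -2, 3)} (it is exactly 1-dimensional because rank(I - K) = 3). Kernel of the adjoint: K is real, so (I - K)^* = I - K^T = I - v u^T, and (I - v u^T) v = v - v (u·v) = 0; hence ker((I - K)^*) = span{v} = span{(0, 0, 1, 1)}. Therefore (I - K) x = y is solvable iff <y, v> = 0, i.e. iff y_3 + y_4 = 0. When this holds, K y = u (v·y) = 0, so (I - K) y = y and x = y is a particular solution; the full solution set is the line x = y + c·u = y + c·(0, -2, -2, 3), c ∈ C.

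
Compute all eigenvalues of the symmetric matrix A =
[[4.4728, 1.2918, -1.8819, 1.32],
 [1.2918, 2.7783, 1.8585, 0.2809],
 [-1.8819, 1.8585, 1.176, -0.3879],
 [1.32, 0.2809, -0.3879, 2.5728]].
sigma(A) ≈ {-1, 2, 4, 6}

A is real symmetric, so its spectrum consists of real eigenvalues. Expanding the characteristic polynomial of the displayed matrix gives
  det(λ I - A) = p(λ) = λ^4 + (-11)λ^3 + (32)λ^2 + (-4)λ + (-47.9984).
Solving p(λ) = 0 yields eigenvalues ≈ -1, 2, 4, 6. (A is shown rounded to 4 decimals, so these recover the underlying integer eigenvalues to within that precision.)
Verification: the trace of A = 11 equals the sum of eigenvalues 11, and det(A) ≈ -47.9984 matches the eigenvalue product -48.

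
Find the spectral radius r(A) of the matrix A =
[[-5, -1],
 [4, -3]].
r(A) = sqrt(19) ≈ 4.3589

The eigenvalues of A are the roots of its characteristic polynomial. With M = A (coefficients from the trace and determinant):
  p(λ) = det(λ I - M) = λ^2 + 8λ + 19.
For λ^2 + 8λ + 19 the discriminant is -12. It is negative, so the roots are the complex-conjugate pair λ = -4 ± (sqrt(12)/2) i ≈ -4 ± 1.7321i. For a conjugate pair the product of the roots equals the constant term, so |λ|^2 = 19 and |λ| = sqrt(19) ≈ 4.3589.
Thus the eigenvalues (to 4 decimals) are -4 ± 1.7321i (modulus 4.3589). The spectral radius is the largest modulus: r(A) = sqrt(19) ≈ 4.3589. (Cross-check: r(A) ≤ ||A||_2 ≈ 6.5198; equality holds whenever A is normal, though it can also hold for some non-normal A.)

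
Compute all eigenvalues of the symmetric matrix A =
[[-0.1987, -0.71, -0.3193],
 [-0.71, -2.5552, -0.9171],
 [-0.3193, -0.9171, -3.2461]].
sigma(A) ≈ {-4, -2, 0}

A is real symmetric, so its spectrum consists of real eigenvalues. Expanding the characteristic polynomial of the displayed matrix gives
  det(λ I - A) = p(λ) = λ^3 + (6)λ^2 + (8)λ + (0).
Solving p(λ) = 0 yields eigenvalues ≈ -4, -2, 0. (A is shown rounded to 4 decimals, so these recover the underlying integer eigenvalues to within that precision.)
Verification: the trace of A = -6 equals the sum of eigenvalues -6, and det(A) ≈ 0.0001 matches the eigenvalue product 0.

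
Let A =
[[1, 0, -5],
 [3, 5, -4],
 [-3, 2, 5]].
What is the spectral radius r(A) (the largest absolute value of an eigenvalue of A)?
r(A) ≈ 6.8656

The eigenvalues of A are the roots of its characteristic polynomial. With M = A (coefficients from the trace, the sum of principal 2x2 minors, and det A):
  p(λ) = det(λ I - M) = λ^3 - 11λ^2 + 28λ + 72.
No integer candidate from the rational root theorem (±divisors of 72) is a root, so the roots are irrational. The cubic discriminant is Δ = -148752 < 0, so there is one real root and a complex-conjugate pair. p(-2) = -36 and p(-1) = 32 have opposite signs, so a root lies in (-2, -1); Newton's method refines it to λ ≈ -1.5275. Dividing out (λ - (-1.5275)) leaves approximately λ^2 - 12.5275λ + 47.1358. For λ^2 - 12.5275λ + 47.1358 the discriminant is -31.6048. It is negative, so the remaining roots are the complex-conjugate pair λ ≈ 6.2638 ± 2.8109i. Their product equals the constant term, so |λ|^2 ≈ 47.1358 and |λ| ≈ 6.8656.
Thus the eigenvalues (to 4 decimals) are -1.5275 (modulus 1.5275); 6.2638 ± 2.8109i (modulus 6.8656). The spectral radius is the largest modulus: r(A) ≈ 6.8656. (Cross-check: r(A) ≤ ||A||_2 ≈ 9.231; equality holds whenever A is normal, though it can also hold for some non-normal A.)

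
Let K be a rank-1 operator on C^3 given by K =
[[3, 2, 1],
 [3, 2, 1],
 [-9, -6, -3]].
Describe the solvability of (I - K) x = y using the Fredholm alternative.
(I - K) is invertible (det(I - K) = -1 ≠ 0), so for every y in C^3 the equation (I - K) x = y has a unique solution.

K has rank 1, so it is an outer product K = u v^T: every row of K is a multiple of one row vector. Reading off the entries, u = (1, 1, -3) and v = (3, 2, 1) (row i of K equals u_i·v^T). A rank-one matrix u v^T satisfies K u = u (v·u) and kills the (2)-dimensional subspace v^⊥, so its characteristic polynomial is lambda^2 (lambda - v·u) with v·u = tr K = 2. Hence the eigenvalues of I - K are 1 (multiplicity 2) and 1 - (2) = -1, so det(I - K) = -1. (Direct check: I - K =
[[-2, -2, -1],
 [-3, -1, -1],
 [9, 6, 4]]
has determinant -1.) The finite-dimensional Fredholm alternative says: either (I - K) is invertible, or ker(I - K) ≠ {0} and then range(I - K) = ker((I - K)^*)^⊥, with dim ker(I - K) = dim ker((I - K)^*). Since det(I - K) ≠ 0, 1 is not an eigenvalue of K and ker(I - K) = {0}, so we are in the first case: for every y there is a unique x = (I - K)^(-1) y. Explicitly, by the Sherman–Morrison formula, (I - u v^T)^(-1) = I + u v^T/(1 - v·u), i.e. (I - K)^(-1) = I - K.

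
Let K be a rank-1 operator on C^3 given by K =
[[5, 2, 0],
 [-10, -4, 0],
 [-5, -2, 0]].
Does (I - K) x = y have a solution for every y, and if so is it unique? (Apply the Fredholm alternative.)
(I - K) is singular (det(I - K) = 0, i.e. 1 ∈ sigma(K)). (I - K) x = y is solvable iff y ⊥ ker((I - K)^*) = span{(5, 2, 0)}, i.e. iff 5y_1 + 2y_2 = 0. When solvable, the solutions are x = y + c·(1, -2, -1), c arbitrary (ker(I - K) = span{(1, -2, -1)}, dimension 1).

K has rank 1, so it is an outer product K = u v^T: every row of K is a multiple of one row vector. Reading off the entries, u = (1, -2, -1) and v = (5, 2, 0) (row i of K equals u_i·v^T). A rank-one matrix u v^T satisfies K u = u (v·u) and kills the (2)-dimensional subspace v^⊥, so its characteristic polynomial is lambda^2 (lambda - v·u) with v·u = tr K = 1. Hence the eigenvalues of I - K are 1 (multiplicity 2) and 1 - (1) = 0, so det(I - K) = 0. (Direct check: I - K =
[[-4, -2, 0],
 [10, 5, 0],
 [5, 2, 1]]
has determinant 0.) So 1 is an eigenvalue of K and (I - K) is not invertible. The finite-dimensional Fredholm alternative says: either (I - K) is invertible, or ker(I - K) ≠ {0} and then range(I - K) = ker((I - K)^*)^⊥, with dim ker(I - K) = dim ker((I - K)^*). We are in the second case, so we need both kernels. Kernel of I - K: (I - K) u = u - u (v·u) = u - u = 0, so ker(I - K) = span{u} = span{(1, -2, -1)} (it is exactly 1-dimensional because rank(I - K) = 2). Kernel of the adjoint: K is real, so (I - K)^* = I - K^T = I - v u^T, and (I - v u^T) v = v - v (u·v) = 0; hence ker((I - K)^*) = span{v} = span{(5, 2, 0)}. Therefore (I - K) x = y is solvable iff <y, v> = 0, i.e. iff 5y_1 + 2y_2 = 0. When this holds, K y = u (v·y) = 0, so (I - K) y = y and x = y is a particular solution; the full solution set is the line x = y + c·u = y + c·(1, -2, -1), c ∈ C.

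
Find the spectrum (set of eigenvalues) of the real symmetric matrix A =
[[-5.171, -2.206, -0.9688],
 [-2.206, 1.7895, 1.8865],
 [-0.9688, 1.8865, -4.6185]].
sigma(A) ≈ {-6, -5, 3}

A is real symmetric, so its spectrum consists of real eigenvalues. Expanding the characteristic polynomial of the displayed matrix gives
  det(λ I - A) = p(λ) = λ^3 + (8)λ^2 + (-3)λ + (-90).
Solving p(λ) = 0 yields eigenvalues ≈ -6, -5, 3. (A is shown rounded to 4 decimals, so these recover the underlying integer eigenvalues to within that precision.)
Verification: the trace of A = -8 equals the sum of eigenvalues -8, and det(A) ≈ 89.9999 matches the eigenvalue product 90.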